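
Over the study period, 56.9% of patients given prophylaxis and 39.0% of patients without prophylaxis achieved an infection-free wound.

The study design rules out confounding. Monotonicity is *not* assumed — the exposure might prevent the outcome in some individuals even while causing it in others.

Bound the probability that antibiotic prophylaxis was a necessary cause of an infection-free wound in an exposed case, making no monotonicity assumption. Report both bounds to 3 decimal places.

0.315 ≤ PN ≤ 1.000

p₁ = 0.569, p₀ = 0.39.
Under exogeneity alone the bounds on PN are max{0,(p₁−p₀)/p₁} ≤ PN ≤ min{1,(1−p₀)/p₁}.
  lower = (p₁ − p₀)/p₁ = 0.179 / 0.569 ≈ 0.3146
  upper = min{1, (1 − p₀)/p₁} = 0.61 / 0.569 ≈ 1.0721 → capped at 1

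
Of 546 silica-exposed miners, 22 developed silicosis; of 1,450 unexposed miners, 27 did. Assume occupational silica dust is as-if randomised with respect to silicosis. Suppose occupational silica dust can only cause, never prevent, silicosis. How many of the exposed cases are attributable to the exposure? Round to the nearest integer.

p₁ = P(outcome | exposed) = 22/546 = 0.040293
p₀ = P(outcome | unexposed) = 27/1450 = 0.018621
PN = (p₁ − p₀)/p₁ = (0.040293 − 0.018621) / 0.040293 ≈ 0.53787.
Attributable cases ≈ PN × (exposed cases) = 0.53787 × 22 ≈ 11.83.

about 12 cases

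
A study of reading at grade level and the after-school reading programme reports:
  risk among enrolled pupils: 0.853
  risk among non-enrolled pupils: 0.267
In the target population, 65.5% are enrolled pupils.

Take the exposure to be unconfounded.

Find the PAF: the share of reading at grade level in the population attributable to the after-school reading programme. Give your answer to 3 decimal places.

Let p₁ = 0.853, p₀ = 0.267.
Overall risk P(Y=1) = π·p₁ + (1−π)·p₀ = 0.655×0.853 + 0.345×0.267 = 0.65083.
Under exogeneity, PAF = [P(Y=1) − p₀] / P(Y=1).
PAF = (0.65083 − 0.267) / 0.65083 ≈ 0.5898

PAF ≈ 0.590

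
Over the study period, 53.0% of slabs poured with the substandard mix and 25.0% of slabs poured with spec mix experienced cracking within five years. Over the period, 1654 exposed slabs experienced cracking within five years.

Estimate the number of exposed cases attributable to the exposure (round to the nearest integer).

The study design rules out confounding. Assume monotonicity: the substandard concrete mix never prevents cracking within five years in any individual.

p₁ = 0.53, p₀ = 0.25.
PN = (p₁ − p₀)/p₁ = (0.53 − 0.25) / 0.53 ≈ 0.52830.
Attributable cases ≈ PN × (exposed cases) = 0.52830 × 1654 ≈ 873.81.

about 874 cases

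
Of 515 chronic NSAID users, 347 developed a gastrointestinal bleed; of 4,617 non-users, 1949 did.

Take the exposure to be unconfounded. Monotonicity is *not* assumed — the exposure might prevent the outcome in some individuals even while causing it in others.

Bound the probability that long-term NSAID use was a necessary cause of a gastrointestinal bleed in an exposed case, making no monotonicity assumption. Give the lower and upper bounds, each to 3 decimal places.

p₁ = P(outcome | exposed) = 347/515 = 0.67379
p₀ = P(outcome | unexposed) = 1949/4617 = 0.42214
Under exogeneity alone the bounds on PN are max{0,(p₁−p₀)/p₁} ≤ PN ≤ min{1,(1−p₀)/p₁}.
  lower = (p₁ − p₀)/p₁ = 0.25165 / 0.67379 ≈ 0.3735
  upper = min{1, (1 − p₀)/p₁} = 0.57786 / 0.67379 ≈ 0.8576

0.373 ≤ PN ≤ 0.858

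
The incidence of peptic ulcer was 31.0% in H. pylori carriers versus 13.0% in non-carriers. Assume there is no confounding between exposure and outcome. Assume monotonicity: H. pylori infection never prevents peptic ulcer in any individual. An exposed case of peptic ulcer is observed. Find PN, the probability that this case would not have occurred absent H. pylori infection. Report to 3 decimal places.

PN ≈ 0.581

p₁ = 0.31, p₀ = 0.13.
Under exogeneity and monotonicity, PN = (p₁ − p₀) / p₁.
PN = (0.31 − 0.13) / 0.31 = 0.18 / 0.31 ≈ 0.5806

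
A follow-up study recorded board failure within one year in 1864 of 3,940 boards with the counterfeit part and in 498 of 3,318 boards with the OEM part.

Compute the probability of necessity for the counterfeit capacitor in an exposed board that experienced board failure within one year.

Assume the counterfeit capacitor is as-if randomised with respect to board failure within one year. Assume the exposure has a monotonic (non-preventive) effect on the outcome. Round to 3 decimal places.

p₁ = P(outcome | exposed) = 1864/3940 = 0.4731
p₀ = P(outcome | unexposed) = 498/3318 = 0.15009
Under exogeneity and monotonicity, PN = (p₁ − p₀) / p₁.
PN = (0.4731 − 0.15009) / 0.4731 = 0.32301 / 0.4731 ≈ 0.6827

PN ≈ 0.683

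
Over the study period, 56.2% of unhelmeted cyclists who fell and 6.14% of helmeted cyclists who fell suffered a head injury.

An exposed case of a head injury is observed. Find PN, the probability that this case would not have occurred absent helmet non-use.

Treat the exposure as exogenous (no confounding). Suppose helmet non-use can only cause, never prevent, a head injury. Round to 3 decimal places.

p₁ = 0.562, p₀ = 0.0614.
Under exogeneity and monotonicity, PN = (p₁ − p₀) / p₁.
PN = (0.562 − 0.0614) / 0.562 = 0.5006 / 0.562 ≈ 0.8907

PN ≈ 0.891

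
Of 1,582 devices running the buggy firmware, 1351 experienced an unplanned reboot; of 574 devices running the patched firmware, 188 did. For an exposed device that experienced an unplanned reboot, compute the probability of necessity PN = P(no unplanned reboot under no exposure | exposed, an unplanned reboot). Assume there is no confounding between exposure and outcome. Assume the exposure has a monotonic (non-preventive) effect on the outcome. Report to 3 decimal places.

PN ≈ 0.616

p₁ = P(outcome | exposed) = 1351/1582 = 0.85398
p₀ = P(outcome | unexposed) = 188/574 = 0.32753
Under exogeneity and monotonicity, PN = (p₁ − p₀) / p₁.
PN = (0.85398 − 0.32753) / 0.85398 = 0.52646 / 0.85398 ≈ 0.6165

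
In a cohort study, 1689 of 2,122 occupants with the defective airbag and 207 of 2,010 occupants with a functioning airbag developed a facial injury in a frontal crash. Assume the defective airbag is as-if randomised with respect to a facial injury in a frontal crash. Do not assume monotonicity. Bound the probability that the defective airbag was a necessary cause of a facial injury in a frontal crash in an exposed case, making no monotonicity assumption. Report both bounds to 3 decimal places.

0.871 ≤ PN ≤ 1.000

p₁ = P(outcome | exposed) = 1689/2122 = 0.79595
p₀ = P(outcome | unexposed) = 207/2010 = 0.10299
Under exogeneity alone the bounds on PN are max{0,(p₁−p₀)/p₁} ≤ PN ≤ min{1,(1−p₀)/p₁}.
  lower = (p₁ − p₀)/p₁ = 0.69296 / 0.79595 ≈ 0.8706
  upper = min{1, (1 − p₀)/p₁} = 0.89701 / 0.79595 ≈ 1.1270 → capped at 1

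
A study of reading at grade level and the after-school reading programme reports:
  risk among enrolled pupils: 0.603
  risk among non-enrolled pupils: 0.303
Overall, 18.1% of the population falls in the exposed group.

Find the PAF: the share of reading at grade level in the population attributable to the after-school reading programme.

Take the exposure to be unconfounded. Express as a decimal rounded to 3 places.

PAF ≈ 0.152

Let p₁ = 0.603, p₀ = 0.303.
Overall risk P(Y=1) = π·p₁ + (1−π)·p₀ = 0.181×0.603 + 0.819×0.303 = 0.3573.
Under exogeneity, PAF = [P(Y=1) − p₀] / P(Y=1).
PAF = (0.3573 − 0.303) / 0.3573 ≈ 0.1520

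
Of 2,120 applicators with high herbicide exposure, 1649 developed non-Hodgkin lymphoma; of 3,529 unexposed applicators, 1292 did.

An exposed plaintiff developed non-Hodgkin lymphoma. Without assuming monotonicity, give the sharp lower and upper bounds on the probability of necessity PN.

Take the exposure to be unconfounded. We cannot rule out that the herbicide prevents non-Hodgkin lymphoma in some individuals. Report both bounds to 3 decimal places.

p₁ = P(outcome | exposed) = 1649/2120 = 0.77783
p₀ = P(outcome | unexposed) = 1292/3529 = 0.36611
Under exogeneity alone the bounds on PN are max{0,(p₁−p₀)/p₁} ≤ PN ≤ min{1,(1−p₀)/p₁}.
  lower = (p₁ − p₀)/p₁ = 0.41172 / 0.77783 ≈ 0.5293
  upper = min{1, (1 − p₀)/p₁} = 0.63389 / 0.77783 ≈ 0.8149

0.529 ≤ PN ≤ 0.815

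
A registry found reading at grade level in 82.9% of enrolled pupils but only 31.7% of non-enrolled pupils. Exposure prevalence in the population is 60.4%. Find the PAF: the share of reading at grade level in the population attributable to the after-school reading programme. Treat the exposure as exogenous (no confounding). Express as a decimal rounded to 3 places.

PAF ≈ 0.494

p₁ = 0.829, p₀ = 0.317.
Overall risk P(Y=1) = π·p₁ + (1−π)·p₀ = 0.604×0.829 + 0.396×0.317 = 0.62625.
Under exogeneity, PAF = [P(Y=1) − p₀] / P(Y=1).
PAF = (0.62625 − 0.317) / 0.62625 ≈ 0.4938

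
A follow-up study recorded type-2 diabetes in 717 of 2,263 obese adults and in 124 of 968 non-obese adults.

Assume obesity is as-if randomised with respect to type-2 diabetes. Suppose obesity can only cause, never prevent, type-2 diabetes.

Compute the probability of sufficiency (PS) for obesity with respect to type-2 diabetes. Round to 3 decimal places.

p₁ = P(outcome | exposed) = 717/2263 = 0.31684
p₀ = P(outcome | unexposed) = 124/968 = 0.1281
Under exogeneity and monotonicity, PS = (p₁ − p₀) / (1 − p₀).
PS = (0.31684 − 0.1281) / (1 − 0.1281) = 0.18874 / 0.8719 ≈ 0.2165

PS ≈ 0.216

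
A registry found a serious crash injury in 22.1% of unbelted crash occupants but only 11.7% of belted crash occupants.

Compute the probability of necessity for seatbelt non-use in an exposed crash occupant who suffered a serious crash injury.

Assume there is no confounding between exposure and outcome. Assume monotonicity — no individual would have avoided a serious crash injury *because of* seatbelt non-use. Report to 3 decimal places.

PN ≈ 0.471

p₁ = 0.221, p₀ = 0.117.
Under exogeneity and monotonicity, PN = (p₁ − p₀) / p₁.
PN = (0.221 − 0.117) / 0.221 = 0.104 / 0.221 ≈ 0.4706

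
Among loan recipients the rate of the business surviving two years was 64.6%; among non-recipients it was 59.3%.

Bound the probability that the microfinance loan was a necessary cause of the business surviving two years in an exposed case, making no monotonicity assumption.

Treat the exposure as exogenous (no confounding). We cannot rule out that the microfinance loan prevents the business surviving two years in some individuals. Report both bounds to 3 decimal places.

p₁ = 0.646, p₀ = 0.593.
Under exogeneity alone the bounds on PN are max{0,(p₁−p₀)/p₁} ≤ PN ≤ min{1,(1−p₀)/p₁}.
  lower = (p₁ − p₀)/p₁ = 0.053 / 0.646 ≈ 0.0820
  upper = min{1, (1 − p₀)/p₁} = 0.407 / 0.646 ≈ 0.6300

0.082 ≤ PN ≤ 0.630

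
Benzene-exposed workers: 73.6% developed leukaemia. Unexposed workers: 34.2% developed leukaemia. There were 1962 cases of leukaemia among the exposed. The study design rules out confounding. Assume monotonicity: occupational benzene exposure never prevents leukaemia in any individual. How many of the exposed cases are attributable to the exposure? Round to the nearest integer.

p₁ = 0.736, p₀ = 0.342.
PN = (p₁ − p₀)/p₁ = (0.736 − 0.342) / 0.736 ≈ 0.53533.
Attributable cases ≈ PN × (exposed cases) = 0.53533 × 1962 ≈ 1050.31.

about 1050 cases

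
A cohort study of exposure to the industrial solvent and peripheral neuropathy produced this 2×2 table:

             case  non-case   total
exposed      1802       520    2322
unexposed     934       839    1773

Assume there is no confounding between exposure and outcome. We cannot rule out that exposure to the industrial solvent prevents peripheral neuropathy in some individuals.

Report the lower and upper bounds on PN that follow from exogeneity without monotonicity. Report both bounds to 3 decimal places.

p₁ = P(outcome | exposed) = 1802/2322 = 0.77606
p₀ = P(outcome | unexposed) = 934/1773 = 0.52679
Under exogeneity alone the bounds on PN are max{0,(p₁−p₀)/p₁} ≤ PN ≤ min{1,(1−p₀)/p₁}.
  lower = (p₁ − p₀)/p₁ = 0.24926 / 0.77606 ≈ 0.3212
  upper = min{1, (1 − p₀)/p₁} = 0.47321 / 0.77606 ≈ 0.6098

0.321 ≤ PN ≤ 0.610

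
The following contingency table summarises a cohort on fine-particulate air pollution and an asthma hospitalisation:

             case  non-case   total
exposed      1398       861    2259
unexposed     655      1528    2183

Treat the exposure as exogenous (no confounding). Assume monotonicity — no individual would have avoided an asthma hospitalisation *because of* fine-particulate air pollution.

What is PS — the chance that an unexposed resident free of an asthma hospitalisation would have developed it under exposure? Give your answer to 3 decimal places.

PS ≈ 0.455

p₁ = P(outcome | exposed) = 1398/2259 = 0.61886
p₀ = P(outcome | unexposed) = 655/2183 = 0.30005
Under exogeneity and monotonicity, PS = (p₁ − p₀)/(1 − p₀).
PS = (0.61886 − 0.30005) / 0.69995 ≈ 0.4555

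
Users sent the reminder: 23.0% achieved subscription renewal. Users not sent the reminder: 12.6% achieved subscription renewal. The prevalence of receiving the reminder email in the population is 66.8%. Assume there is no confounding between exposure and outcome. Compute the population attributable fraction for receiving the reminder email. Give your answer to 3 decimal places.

PAF ≈ 0.355

p₁ = 0.23, p₀ = 0.126.
Overall risk P(Y=1) = π·p₁ + (1−π)·p₀ = 0.668×0.23 + 0.332×0.126 = 0.19547.
Under exogeneity, PAF = [P(Y=1) − p₀] / P(Y=1).
PAF = (0.19547 − 0.126) / 0.19547 ≈ 0.3554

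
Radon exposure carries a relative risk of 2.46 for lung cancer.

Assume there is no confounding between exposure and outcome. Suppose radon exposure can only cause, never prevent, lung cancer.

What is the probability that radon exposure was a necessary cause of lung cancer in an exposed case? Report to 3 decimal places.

Under exogeneity and monotonicity, PN = (RR − 1) / RR = 1 − 1/RR.
PN = (2.46 − 1) / 2.46 = 1.46 / 2.46 ≈ 0.5935

PN ≈ 0.593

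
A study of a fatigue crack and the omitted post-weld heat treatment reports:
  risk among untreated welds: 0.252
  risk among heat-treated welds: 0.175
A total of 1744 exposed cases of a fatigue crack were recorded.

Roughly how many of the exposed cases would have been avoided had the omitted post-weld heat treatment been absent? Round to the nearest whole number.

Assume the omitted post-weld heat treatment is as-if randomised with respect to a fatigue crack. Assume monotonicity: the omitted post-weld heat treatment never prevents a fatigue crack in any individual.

Let p₁ = 0.252, p₀ = 0.175.
PN = (p₁ − p₀)/p₁ = (0.252 − 0.175) / 0.252 ≈ 0.30556.
Attributable cases ≈ PN × (exposed cases) = 0.30556 × 1744 ≈ 532.89.

about 533 cases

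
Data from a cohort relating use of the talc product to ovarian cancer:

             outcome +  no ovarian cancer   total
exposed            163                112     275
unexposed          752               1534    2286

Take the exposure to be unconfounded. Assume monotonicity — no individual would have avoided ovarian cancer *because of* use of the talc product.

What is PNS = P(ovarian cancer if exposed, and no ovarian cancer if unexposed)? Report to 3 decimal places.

PNS ≈ 0.264

p₁ = P(outcome | exposed) = 163/275 = 0.59273
p₀ = P(outcome | unexposed) = 752/2286 = 0.32896
Under exogeneity and monotonicity, PNS = p₁ − p₀.
PNS = 0.59273 − 0.32896 = 0.26377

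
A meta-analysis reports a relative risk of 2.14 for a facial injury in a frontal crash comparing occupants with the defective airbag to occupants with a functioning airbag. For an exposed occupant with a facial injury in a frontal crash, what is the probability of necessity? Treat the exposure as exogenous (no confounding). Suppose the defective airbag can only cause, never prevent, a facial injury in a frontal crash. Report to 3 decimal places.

PN ≈ 0.533

Under exogeneity and monotonicity, PN = (RR − 1) / RR = 1 − 1/RR.
PN = (2.14 − 1) / 2.14 = 1.14 / 2.14 ≈ 0.5327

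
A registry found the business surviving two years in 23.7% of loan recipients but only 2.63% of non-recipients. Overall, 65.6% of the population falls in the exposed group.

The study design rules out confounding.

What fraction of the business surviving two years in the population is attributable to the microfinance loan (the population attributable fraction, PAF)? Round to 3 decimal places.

p₁ = 0.237, p₀ = 0.0263.
Overall risk P(Y=1) = π·p₁ + (1−π)·p₀ = 0.656×0.237 + 0.344×0.0263 = 0.16452.
Under exogeneity, PAF = [P(Y=1) − p₀] / P(Y=1).
PAF = (0.16452 − 0.0263) / 0.16452 ≈ 0.8401

PAF ≈ 0.840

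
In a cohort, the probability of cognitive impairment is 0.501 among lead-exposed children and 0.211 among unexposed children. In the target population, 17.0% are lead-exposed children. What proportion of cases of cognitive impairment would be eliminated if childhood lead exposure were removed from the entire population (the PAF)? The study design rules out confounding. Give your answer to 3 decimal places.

PAF ≈ 0.189

Let p₁ = 0.501, p₀ = 0.211.
Overall risk P(Y=1) = π·p₁ + (1−π)·p₀ = 0.17×0.501 + 0.83×0.211 = 0.2603.
Under exogeneity, PAF = [P(Y=1) − p₀] / P(Y=1).
PAF = (0.2603 − 0.211) / 0.2603 ≈ 0.1894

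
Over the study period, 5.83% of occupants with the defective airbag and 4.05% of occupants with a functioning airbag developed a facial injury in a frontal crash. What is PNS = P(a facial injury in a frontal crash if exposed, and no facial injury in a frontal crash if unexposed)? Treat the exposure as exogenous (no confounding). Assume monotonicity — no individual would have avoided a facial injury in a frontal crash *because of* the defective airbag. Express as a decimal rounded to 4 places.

p₁ = 0.0583, p₀ = 0.0405.
Under exogeneity and monotonicity, PNS = p₁ − p₀.
PNS = 0.0583 − 0.0405 = 0.0178

PNS ≈ 0.0178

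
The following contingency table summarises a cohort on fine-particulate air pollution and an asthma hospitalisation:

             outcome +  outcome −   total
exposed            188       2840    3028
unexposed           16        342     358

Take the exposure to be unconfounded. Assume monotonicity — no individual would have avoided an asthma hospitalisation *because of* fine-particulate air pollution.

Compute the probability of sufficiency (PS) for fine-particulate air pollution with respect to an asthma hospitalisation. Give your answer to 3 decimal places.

PS ≈ 0.018

p₁ = P(outcome | exposed) = 188/3028 = 0.062087
p₀ = P(outcome | unexposed) = 16/358 = 0.044693
Under exogeneity and monotonicity, PS = (p₁ − p₀)/(1 − p₀).
PS = (0.062087 − 0.044693) / 0.95531 ≈ 0.0182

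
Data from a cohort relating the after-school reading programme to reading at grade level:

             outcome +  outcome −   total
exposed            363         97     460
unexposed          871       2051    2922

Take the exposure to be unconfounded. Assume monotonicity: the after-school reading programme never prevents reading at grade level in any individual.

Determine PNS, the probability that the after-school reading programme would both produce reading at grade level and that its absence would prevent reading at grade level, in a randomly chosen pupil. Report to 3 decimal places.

PNS ≈ 0.491

p₁ = P(outcome | exposed) = 363/460 = 0.78913
p₀ = P(outcome | unexposed) = 871/2922 = 0.29808
Under exogeneity and monotonicity, PNS = p₁ − p₀.
PNS = 0.78913 − 0.29808 = 0.49105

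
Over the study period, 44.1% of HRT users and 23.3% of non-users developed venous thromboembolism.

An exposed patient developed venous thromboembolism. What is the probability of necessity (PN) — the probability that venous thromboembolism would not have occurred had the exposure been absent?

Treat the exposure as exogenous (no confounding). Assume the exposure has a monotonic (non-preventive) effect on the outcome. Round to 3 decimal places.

p₁ = 0.441, p₀ = 0.233.
Under exogeneity and monotonicity, PN = (p₁ − p₀) / p₁.
PN = (0.441 − 0.233) / 0.441 = 0.208 / 0.441 ≈ 0.4717

PN ≈ 0.472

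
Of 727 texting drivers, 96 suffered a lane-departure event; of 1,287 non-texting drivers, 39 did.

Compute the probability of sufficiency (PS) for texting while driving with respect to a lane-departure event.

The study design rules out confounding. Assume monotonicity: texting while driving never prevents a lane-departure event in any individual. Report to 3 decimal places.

p₁ = P(outcome | exposed) = 96/727 = 0.13205
p₀ = P(outcome | unexposed) = 39/1287 = 0.030303
Under exogeneity and monotonicity, PS = (p₁ − p₀) / (1 − p₀).
PS = (0.13205 − 0.030303) / (1 − 0.030303) = 0.10175 / 0.9697 ≈ 0.1049

PS ≈ 0.105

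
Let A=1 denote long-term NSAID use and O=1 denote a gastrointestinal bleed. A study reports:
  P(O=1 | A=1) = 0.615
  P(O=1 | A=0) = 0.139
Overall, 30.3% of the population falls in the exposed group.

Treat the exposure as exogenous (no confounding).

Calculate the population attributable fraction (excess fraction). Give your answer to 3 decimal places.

PAF ≈ 0.509

Let p₁ = 0.615, p₀ = 0.139.
Overall risk P(Y=1) = π·p₁ + (1−π)·p₀ = 0.303×0.615 + 0.697×0.139 = 0.28323.
Under exogeneity, PAF = [P(Y=1) − p₀] / P(Y=1).
PAF = (0.28323 − 0.139) / 0.28323 ≈ 0.5092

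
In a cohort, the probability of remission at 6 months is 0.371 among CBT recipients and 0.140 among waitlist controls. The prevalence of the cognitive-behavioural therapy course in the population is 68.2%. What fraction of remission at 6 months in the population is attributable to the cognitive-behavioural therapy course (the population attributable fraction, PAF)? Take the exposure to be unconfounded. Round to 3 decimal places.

PAF ≈ 0.529

Let p₁ = 0.371, p₀ = 0.14.
Overall risk P(Y=1) = π·p₁ + (1−π)·p₀ = 0.682×0.371 + 0.318×0.14 = 0.29754.
Under exogeneity, PAF = [P(Y=1) − p₀] / P(Y=1).
PAF = (0.29754 − 0.14) / 0.29754 ≈ 0.5295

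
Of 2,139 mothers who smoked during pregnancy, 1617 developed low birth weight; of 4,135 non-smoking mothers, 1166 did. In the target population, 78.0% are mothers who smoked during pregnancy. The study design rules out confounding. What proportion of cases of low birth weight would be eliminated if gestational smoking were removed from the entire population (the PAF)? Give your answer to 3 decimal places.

PAF ≈ 0.567

p₁ = P(outcome | exposed) = 1617/2139 = 0.75596
p₀ = P(outcome | unexposed) = 1166/4135 = 0.28198
Overall risk P(Y=1) = π·p₁ + (1−π)·p₀ = 0.78×0.75596 + 0.22×0.28198 = 0.65169.
Under exogeneity, PAF = [P(Y=1) − p₀] / P(Y=1).
PAF = (0.65169 − 0.28198) / 0.65169 ≈ 0.5673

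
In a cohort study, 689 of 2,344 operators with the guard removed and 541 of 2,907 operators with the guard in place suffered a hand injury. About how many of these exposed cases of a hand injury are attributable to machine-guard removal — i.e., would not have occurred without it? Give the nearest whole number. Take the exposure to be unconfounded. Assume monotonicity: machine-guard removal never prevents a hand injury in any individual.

about 253 cases

p₁ = P(outcome | exposed) = 689/2344 = 0.29394
p₀ = P(outcome | unexposed) = 541/2907 = 0.1861
PN = (p₁ − p₀)/p₁ = (0.29394 − 0.1861) / 0.29394 ≈ 0.36687.
Attributable cases ≈ PN × (exposed cases) = 0.36687 × 689 ≈ 252.78.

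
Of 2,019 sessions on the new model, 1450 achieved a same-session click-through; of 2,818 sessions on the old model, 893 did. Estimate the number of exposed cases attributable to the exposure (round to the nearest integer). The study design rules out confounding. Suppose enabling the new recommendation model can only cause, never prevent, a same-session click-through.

about 810 cases

p₁ = P(outcome | exposed) = 1450/2019 = 0.71818
p₀ = P(outcome | unexposed) = 893/2818 = 0.31689
PN = (p₁ − p₀)/p₁ = (0.71818 − 0.31689) / 0.71818 ≈ 0.55876.
Attributable cases ≈ PN × (exposed cases) = 0.55876 × 1450 ≈ 810.20.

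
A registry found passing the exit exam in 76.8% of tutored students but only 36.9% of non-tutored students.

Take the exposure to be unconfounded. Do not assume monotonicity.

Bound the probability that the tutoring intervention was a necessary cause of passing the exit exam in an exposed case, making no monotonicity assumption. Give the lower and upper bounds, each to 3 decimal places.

0.520 ≤ PN ≤ 0.822

p₁ = 0.768, p₀ = 0.369.
Under exogeneity alone the bounds on PN are max{0,(p₁−p₀)/p₁} ≤ PN ≤ min{1,(1−p₀)/p₁}.
  lower = (p₁ − p₀)/p₁ = 0.399 / 0.768 ≈ 0.5195
  upper = min{1, (1 − p₀)/p₁} = 0.631 / 0.768 ≈ 0.8216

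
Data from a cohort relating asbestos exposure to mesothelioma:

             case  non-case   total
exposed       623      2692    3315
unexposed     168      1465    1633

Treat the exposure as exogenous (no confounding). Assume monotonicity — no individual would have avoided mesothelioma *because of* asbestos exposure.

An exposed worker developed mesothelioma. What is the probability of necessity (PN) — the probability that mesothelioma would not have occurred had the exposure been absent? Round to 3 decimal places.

PN ≈ 0.453

p₁ = P(outcome | exposed) = 623/3315 = 0.18793
p₀ = P(outcome | unexposed) = 168/1633 = 0.10288
Under exogeneity and monotonicity, PN = (p₁ − p₀) / p₁.
PN = (0.18793 − 0.10288) / 0.18793 = 0.085055 / 0.18793 ≈ 0.4526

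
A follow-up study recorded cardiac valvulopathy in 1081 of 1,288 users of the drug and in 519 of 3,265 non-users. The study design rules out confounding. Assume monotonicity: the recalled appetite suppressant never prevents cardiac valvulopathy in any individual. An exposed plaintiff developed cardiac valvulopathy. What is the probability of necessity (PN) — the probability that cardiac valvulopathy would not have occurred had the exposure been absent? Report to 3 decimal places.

PN ≈ 0.811

p₁ = P(outcome | exposed) = 1081/1288 = 0.83929
p₀ = P(outcome | unexposed) = 519/3265 = 0.15896
Under exogeneity and monotonicity, PN = (p₁ − p₀) / p₁.
PN = (0.83929 − 0.15896) / 0.83929 = 0.68033 / 0.83929 ≈ 0.8106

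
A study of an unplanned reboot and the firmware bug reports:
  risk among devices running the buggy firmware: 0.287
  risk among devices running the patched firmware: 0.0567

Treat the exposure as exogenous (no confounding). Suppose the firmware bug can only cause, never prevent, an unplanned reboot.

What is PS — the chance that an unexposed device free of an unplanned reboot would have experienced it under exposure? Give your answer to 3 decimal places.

PS ≈ 0.244

Let p₁ = 0.287, p₀ = 0.0567.
Under exogeneity and monotonicity, PS = (p₁ − p₀) / (1 − p₀).
PS = (0.287 − 0.0567) / (1 − 0.0567) = 0.2303 / 0.9433 ≈ 0.2441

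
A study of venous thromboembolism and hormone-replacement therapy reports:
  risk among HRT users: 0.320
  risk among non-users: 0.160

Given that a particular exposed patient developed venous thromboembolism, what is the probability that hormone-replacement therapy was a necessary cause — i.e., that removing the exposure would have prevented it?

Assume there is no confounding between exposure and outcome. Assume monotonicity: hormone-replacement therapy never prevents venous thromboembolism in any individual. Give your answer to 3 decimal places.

PN ≈ 0.500

Let p₁ = 0.32, p₀ = 0.16.
Under exogeneity and monotonicity, PN = (p₁ − p₀) / p₁.
PN = (0.32 − 0.16) / 0.32 = 0.16 / 0.32 ≈ 0.5000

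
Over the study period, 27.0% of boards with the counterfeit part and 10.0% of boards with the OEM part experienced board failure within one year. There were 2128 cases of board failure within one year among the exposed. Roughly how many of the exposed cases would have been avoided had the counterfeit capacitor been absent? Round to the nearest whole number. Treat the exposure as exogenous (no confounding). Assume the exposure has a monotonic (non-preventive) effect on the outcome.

about 1340 cases

p₁ = 0.27, p₀ = 0.1.
PN = (p₁ − p₀)/p₁ = (0.27 − 0.1) / 0.27 ≈ 0.62963.
Attributable cases ≈ PN × (exposed cases) = 0.62963 × 2128 ≈ 1339.85.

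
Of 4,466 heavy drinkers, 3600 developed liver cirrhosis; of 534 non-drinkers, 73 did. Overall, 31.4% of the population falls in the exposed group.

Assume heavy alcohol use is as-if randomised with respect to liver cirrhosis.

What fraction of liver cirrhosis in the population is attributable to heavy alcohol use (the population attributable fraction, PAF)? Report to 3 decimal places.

p₁ = P(outcome | exposed) = 3600/4466 = 0.80609
p₀ = P(outcome | unexposed) = 73/534 = 0.1367
Overall risk P(Y=1) = π·p₁ + (1−π)·p₀ = 0.314×0.80609 + 0.686×0.1367 = 0.34689.
Under exogeneity, PAF = [P(Y=1) − p₀] / P(Y=1).
PAF = (0.34689 − 0.1367) / 0.34689 ≈ 0.6059

PAF ≈ 0.606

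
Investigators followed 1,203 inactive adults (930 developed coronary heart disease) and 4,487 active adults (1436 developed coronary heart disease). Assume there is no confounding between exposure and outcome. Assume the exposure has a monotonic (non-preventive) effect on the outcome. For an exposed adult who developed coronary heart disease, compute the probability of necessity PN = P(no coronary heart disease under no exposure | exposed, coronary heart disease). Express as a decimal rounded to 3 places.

PN ≈ 0.586

p₁ = P(outcome | exposed) = 930/1203 = 0.77307
p₀ = P(outcome | unexposed) = 1436/4487 = 0.32004
Under exogeneity and monotonicity, PN = (p₁ − p₀) / p₁.
PN = (0.77307 − 0.32004) / 0.77307 = 0.45303 / 0.77307 ≈ 0.5860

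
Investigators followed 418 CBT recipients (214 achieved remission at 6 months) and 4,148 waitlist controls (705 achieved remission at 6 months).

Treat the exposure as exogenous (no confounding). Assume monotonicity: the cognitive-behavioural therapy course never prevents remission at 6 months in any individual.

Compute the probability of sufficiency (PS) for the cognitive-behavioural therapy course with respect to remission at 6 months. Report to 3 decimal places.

p₁ = P(outcome | exposed) = 214/418 = 0.51196
p₀ = P(outcome | unexposed) = 705/4148 = 0.16996
Under exogeneity and monotonicity, PS = (p₁ − p₀) / (1 − p₀).
PS = (0.51196 − 0.16996) / (1 − 0.16996) = 0.342 / 0.83004 ≈ 0.4120

PS ≈ 0.412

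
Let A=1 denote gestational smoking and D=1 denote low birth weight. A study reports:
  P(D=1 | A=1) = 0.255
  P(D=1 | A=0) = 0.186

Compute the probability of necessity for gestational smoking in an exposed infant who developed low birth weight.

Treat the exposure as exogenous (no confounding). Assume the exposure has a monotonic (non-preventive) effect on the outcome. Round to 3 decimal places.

PN ≈ 0.271

Let p₁ = 0.255, p₀ = 0.186.
Under exogeneity and monotonicity, PN = (p₁ − p₀) / p₁.
PN = (0.255 − 0.186) / 0.255 = 0.069 / 0.255 ≈ 0.2706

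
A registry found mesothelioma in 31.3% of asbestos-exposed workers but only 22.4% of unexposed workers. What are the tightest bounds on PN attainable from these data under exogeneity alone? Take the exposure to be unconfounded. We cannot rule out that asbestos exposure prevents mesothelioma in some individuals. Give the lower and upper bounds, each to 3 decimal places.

p₁ = 0.313, p₀ = 0.224.
Under exogeneity alone the bounds on PN are max{0,(p₁−p₀)/p₁} ≤ PN ≤ min{1,(1−p₀)/p₁}.
  lower = (p₁ − p₀)/p₁ = 0.089 / 0.313 ≈ 0.2843
  upper = min{1, (1 − p₀)/p₁} = 0.776 / 0.313 ≈ 2.4792 → capped at 1

0.284 ≤ PN ≤ 1.000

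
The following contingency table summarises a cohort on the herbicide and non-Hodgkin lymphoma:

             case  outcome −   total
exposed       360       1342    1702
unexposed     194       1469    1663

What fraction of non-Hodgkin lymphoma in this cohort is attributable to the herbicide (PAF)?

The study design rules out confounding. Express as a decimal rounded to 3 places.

p₁ = P(outcome | exposed) = 360/1702 = 0.21152
p₀ = P(outcome | unexposed) = 194/1663 = 0.11666
Exposure prevalence π = 1702/3365 = 0.50579; overall risk P(Y=1) = 0.16464.
Under exogeneity, PAF = [P(Y=1) − p₀]/P(Y=1).
PAF = (0.16464 − 0.11666) / 0.16464 ≈ 0.2914

PAF ≈ 0.291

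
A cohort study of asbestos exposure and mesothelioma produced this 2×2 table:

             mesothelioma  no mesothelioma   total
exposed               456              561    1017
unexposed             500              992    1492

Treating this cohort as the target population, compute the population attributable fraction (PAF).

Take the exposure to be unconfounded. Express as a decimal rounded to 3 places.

PAF ≈ 0.120

p₁ = P(outcome | exposed) = 456/1017 = 0.44838
p₀ = P(outcome | unexposed) = 500/1492 = 0.33512
Exposure prevalence π = 1017/2509 = 0.40534; overall risk P(Y=1) = 0.38103.
Under exogeneity, PAF = [P(Y=1) − p₀]/P(Y=1).
PAF = (0.38103 − 0.33512) / 0.38103 ≈ 0.1205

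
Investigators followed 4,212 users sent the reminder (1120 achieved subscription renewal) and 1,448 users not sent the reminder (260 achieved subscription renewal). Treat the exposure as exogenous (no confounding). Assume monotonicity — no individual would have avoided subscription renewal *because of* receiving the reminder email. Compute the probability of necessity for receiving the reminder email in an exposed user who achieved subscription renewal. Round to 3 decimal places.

p₁ = P(outcome | exposed) = 1120/4212 = 0.26591
p₀ = P(outcome | unexposed) = 260/1448 = 0.17956
Under exogeneity and monotonicity, PN = (p₁ − p₀) / p₁.
PN = (0.26591 − 0.17956) / 0.26591 = 0.086349 / 0.26591 ≈ 0.3247

PN ≈ 0.325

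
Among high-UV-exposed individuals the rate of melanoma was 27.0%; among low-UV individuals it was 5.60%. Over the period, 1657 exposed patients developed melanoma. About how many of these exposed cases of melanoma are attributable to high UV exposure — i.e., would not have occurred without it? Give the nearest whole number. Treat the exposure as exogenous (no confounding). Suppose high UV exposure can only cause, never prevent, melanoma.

p₁ = 0.27, p₀ = 0.056.
PN = (p₁ − p₀)/p₁ = (0.27 − 0.056) / 0.27 ≈ 0.79259.
Attributable cases ≈ PN × (exposed cases) = 0.79259 × 1657 ≈ 1313.33.

about 1313 cases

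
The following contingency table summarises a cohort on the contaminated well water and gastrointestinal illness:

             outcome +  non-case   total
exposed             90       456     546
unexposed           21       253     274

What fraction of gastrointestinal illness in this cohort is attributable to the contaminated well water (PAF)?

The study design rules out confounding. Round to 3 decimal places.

PAF ≈ 0.434

p₁ = P(outcome | exposed) = 90/546 = 0.16484
p₀ = P(outcome | unexposed) = 21/274 = 0.076642
Exposure prevalence π = 546/820 = 0.66585; overall risk P(Y=1) = 0.13537.
Under exogeneity, PAF = [P(Y=1) − p₀]/P(Y=1).
PAF = (0.13537 − 0.076642) / 0.13537 ≈ 0.4338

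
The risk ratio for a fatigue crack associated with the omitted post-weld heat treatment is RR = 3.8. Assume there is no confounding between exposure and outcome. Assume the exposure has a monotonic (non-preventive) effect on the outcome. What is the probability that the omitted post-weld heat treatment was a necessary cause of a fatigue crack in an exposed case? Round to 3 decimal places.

PN ≈ 0.737

Under exogeneity and monotonicity, PN = (RR − 1) / RR = 1 − 1/RR.
PN = (3.8 − 1) / 3.8 = 2.8 / 3.8 ≈ 0.7368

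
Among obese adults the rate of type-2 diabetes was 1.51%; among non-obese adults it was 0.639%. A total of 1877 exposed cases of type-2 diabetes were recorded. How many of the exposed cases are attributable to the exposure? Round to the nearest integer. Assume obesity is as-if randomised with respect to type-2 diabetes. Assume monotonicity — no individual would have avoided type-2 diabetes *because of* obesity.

about 1083 cases

p₁ = 0.0151, p₀ = 0.00639.
PN = (p₁ − p₀)/p₁ = (0.0151 − 0.00639) / 0.0151 ≈ 0.57682.
Attributable cases ≈ PN × (exposed cases) = 0.57682 × 1877 ≈ 1082.69.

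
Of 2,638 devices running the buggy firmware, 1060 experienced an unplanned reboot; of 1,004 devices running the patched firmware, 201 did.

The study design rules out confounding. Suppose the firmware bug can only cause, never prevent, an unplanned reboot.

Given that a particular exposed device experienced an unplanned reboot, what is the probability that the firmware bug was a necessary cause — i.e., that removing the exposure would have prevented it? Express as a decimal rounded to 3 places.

p₁ = P(outcome | exposed) = 1060/2638 = 0.40182
p₀ = P(outcome | unexposed) = 201/1004 = 0.2002
Under exogeneity and monotonicity, PN = (p₁ − p₀) / p₁.
PN = (0.40182 − 0.2002) / 0.40182 = 0.20162 / 0.40182 ≈ 0.5018

PN ≈ 0.502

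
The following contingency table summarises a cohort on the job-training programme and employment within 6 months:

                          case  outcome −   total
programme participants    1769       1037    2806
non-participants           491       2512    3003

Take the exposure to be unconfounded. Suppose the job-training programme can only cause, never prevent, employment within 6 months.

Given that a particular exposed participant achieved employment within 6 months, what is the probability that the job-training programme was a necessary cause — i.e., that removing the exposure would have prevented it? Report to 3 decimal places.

p₁ = P(outcome | exposed) = 1769/2806 = 0.63043
p₀ = P(outcome | unexposed) = 491/3003 = 0.1635
Under exogeneity and monotonicity, PN = (p₁ − p₀) / p₁.
PN = (0.63043 − 0.1635) / 0.63043 = 0.46693 / 0.63043 ≈ 0.7407

PN ≈ 0.741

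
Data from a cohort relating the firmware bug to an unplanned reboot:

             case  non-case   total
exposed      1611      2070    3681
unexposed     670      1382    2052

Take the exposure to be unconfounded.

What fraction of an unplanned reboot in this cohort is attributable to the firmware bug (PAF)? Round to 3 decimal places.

p₁ = P(outcome | exposed) = 1611/3681 = 0.43765
p₀ = P(outcome | unexposed) = 670/2052 = 0.32651
Exposure prevalence π = 3681/5733 = 0.64207; overall risk P(Y=1) = 0.39787.
Under exogeneity, PAF = [P(Y=1) − p₀]/P(Y=1).
PAF = (0.39787 − 0.32651) / 0.39787 ≈ 0.1794

PAF ≈ 0.179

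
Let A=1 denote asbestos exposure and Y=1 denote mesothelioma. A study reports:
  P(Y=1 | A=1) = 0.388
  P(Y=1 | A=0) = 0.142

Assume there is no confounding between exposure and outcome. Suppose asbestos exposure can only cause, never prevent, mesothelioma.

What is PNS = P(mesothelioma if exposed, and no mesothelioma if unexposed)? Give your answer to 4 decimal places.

Let p₁ = 0.388, p₀ = 0.142.
Under exogeneity and monotonicity, PNS = p₁ − p₀.
PNS = 0.388 − 0.142 = 0.246

PNS ≈ 0.2460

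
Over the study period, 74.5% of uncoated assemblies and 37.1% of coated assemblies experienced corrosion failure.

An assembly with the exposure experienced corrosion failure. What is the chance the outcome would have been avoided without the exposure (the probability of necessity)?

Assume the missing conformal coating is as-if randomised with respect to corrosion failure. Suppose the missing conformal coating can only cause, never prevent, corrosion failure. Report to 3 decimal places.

PN ≈ 0.502

p₁ = 0.745, p₀ = 0.371.
Under exogeneity and monotonicity, PN = (p₁ − p₀) / p₁.
PN = (0.745 − 0.371) / 0.745 = 0.374 / 0.745 ≈ 0.5020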